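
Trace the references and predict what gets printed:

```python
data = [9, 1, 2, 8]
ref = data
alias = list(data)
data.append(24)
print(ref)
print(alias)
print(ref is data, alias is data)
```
[9, 1, 2, 8, 24]
[9, 1, 2, 8]
True False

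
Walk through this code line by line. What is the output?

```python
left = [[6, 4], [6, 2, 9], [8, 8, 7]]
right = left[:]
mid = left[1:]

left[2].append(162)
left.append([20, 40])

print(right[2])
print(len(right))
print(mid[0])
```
[8, 8, 7, 162]
3
[6, 2, 9]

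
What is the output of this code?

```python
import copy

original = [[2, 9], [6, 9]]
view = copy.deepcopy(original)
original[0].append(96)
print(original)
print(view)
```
[[2, 9, 96], [6, 9]]
[[2, 9], [6, 9]]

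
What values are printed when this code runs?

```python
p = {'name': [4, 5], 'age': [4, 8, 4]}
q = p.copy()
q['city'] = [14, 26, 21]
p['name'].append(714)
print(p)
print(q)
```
{'name': [4, 5, 714], 'age': [4, 8, 4]}
{'name': [4, 5, 714], 'age': [4, 8, 4], 'city': [14, 26, 21]}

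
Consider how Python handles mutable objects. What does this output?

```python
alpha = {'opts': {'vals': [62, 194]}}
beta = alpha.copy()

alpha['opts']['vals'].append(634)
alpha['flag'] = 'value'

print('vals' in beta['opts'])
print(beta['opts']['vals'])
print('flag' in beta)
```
True
[62, 194, 634]
False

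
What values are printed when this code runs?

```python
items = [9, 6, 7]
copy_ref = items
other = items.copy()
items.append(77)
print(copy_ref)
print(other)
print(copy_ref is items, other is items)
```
[9, 6, 7, 77]
[9, 6, 7]
True False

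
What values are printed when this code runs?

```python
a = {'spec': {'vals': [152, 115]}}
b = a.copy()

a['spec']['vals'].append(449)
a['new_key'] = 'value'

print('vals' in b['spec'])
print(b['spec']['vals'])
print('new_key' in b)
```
True
[152, 115, 449]
False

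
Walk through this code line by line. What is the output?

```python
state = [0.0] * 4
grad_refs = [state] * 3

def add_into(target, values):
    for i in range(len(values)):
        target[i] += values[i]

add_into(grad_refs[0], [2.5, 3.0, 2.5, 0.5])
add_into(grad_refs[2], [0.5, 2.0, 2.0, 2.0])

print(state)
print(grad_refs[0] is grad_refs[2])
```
[3.0, 5.0, 4.5, 2.5]
True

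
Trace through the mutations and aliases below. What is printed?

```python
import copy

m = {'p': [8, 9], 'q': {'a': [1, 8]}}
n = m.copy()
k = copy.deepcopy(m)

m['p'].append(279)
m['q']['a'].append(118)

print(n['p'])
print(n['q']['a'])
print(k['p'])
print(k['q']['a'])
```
[8, 9, 279]
[1, 8, 118]
[8, 9]
[1, 8]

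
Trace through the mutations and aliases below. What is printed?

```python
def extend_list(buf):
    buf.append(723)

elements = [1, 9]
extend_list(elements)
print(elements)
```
[1, 9, 723]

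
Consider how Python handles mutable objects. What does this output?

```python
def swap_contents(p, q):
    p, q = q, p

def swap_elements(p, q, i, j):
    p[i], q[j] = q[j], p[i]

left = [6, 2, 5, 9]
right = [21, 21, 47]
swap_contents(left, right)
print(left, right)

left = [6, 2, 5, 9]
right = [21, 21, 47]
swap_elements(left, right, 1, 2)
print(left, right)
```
[6, 2, 5, 9] [21, 21, 47]
[6, 47, 5, 9] [21, 21, 2]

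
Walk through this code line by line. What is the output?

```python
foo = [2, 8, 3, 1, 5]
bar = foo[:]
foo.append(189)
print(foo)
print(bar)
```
[2, 8, 3, 1, 5, 189]
[2, 8, 3, 1, 5]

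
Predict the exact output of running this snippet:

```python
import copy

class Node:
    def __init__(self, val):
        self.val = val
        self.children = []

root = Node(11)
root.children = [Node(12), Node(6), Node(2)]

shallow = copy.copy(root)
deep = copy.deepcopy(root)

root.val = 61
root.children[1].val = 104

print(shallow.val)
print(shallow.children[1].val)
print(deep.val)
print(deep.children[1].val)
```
11
104
11
6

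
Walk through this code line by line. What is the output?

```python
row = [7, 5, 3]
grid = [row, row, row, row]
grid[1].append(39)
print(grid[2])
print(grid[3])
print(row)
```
[7, 5, 3, 39]
[7, 5, 3, 39]
[7, 5, 3, 39]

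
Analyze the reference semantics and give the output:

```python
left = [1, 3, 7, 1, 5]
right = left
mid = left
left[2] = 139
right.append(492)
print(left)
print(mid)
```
[1, 3, 139, 1, 5, 492]
[1, 3, 139, 1, 5, 492]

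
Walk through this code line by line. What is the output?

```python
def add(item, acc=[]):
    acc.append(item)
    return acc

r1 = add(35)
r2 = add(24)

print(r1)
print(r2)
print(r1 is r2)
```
[35, 24]
[35, 24]
True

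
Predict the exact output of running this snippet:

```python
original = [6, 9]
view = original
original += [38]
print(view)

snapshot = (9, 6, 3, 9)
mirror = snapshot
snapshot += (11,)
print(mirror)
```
[6, 9, 38]
(9, 6, 3, 9)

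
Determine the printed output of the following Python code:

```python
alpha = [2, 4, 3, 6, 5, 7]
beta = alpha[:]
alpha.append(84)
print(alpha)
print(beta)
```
[2, 4, 3, 6, 5, 7, 84]
[2, 4, 3, 6, 5, 7]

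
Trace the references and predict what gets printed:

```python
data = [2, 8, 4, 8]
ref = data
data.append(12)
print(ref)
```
[2, 8, 4, 8, 12]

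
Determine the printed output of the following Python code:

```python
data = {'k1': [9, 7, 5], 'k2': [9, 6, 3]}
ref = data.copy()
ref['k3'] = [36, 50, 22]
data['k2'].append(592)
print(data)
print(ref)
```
{'k1': [9, 7, 5], 'k2': [9, 6, 3, 592]}
{'k1': [9, 7, 5], 'k2': [9, 6, 3, 592], 'k3': [36, 50, 22]}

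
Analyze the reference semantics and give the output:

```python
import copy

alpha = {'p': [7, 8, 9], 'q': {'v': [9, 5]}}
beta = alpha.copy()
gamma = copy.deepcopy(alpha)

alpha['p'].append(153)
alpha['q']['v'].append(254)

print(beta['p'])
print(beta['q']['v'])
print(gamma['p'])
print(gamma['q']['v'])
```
[7, 8, 9, 153]
[9, 5, 254]
[7, 8, 9]
[9, 5]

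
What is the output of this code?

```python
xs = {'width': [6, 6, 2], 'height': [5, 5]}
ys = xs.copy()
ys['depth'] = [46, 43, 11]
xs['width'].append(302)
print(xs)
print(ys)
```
{'width': [6, 6, 2, 302], 'height': [5, 5]}
{'width': [6, 6, 2, 302], 'height': [5, 5], 'depth': [46, 43, 11]}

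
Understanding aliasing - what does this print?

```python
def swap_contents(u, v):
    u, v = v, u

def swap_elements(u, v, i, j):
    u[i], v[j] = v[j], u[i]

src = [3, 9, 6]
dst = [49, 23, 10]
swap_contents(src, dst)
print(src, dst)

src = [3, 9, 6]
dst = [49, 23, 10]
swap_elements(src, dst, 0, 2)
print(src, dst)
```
[3, 9, 6] [49, 23, 10]
[10, 9, 6] [49, 23, 3]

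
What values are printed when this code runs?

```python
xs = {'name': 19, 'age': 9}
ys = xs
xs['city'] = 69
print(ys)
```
{'name': 19, 'age': 9, 'city': 69}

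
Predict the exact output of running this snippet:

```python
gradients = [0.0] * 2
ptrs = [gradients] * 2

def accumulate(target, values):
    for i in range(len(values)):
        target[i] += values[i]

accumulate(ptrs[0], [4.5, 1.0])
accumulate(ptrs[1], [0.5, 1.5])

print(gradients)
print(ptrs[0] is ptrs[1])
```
[5.0, 2.5]
True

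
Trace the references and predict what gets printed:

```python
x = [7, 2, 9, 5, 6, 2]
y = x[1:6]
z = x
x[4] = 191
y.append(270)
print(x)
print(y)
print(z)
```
[7, 2, 9, 5, 191, 2]
[2, 9, 5, 6, 2, 270]
[7, 2, 9, 5, 191, 2]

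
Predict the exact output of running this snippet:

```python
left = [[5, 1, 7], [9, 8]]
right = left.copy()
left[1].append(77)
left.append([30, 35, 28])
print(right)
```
[[5, 1, 7], [9, 8, 77]]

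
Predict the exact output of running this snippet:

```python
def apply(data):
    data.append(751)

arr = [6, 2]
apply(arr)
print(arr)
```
[6, 2, 751]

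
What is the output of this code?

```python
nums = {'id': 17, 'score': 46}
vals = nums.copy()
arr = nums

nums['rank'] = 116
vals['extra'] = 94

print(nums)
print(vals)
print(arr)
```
{'id': 17, 'score': 46, 'rank': 116}
{'id': 17, 'score': 46, 'extra': 94}
{'id': 17, 'score': 46, 'rank': 116}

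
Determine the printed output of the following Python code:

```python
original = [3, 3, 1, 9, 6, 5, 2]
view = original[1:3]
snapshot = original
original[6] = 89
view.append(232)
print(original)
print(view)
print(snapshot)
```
[3, 3, 1, 9, 6, 5, 89]
[3, 1, 232]
[3, 3, 1, 9, 6, 5, 89]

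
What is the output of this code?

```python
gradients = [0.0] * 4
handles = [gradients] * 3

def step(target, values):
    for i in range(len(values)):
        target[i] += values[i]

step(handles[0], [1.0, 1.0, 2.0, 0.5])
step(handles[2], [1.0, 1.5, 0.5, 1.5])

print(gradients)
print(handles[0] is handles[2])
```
[2.0, 2.5, 2.5, 2.0]
True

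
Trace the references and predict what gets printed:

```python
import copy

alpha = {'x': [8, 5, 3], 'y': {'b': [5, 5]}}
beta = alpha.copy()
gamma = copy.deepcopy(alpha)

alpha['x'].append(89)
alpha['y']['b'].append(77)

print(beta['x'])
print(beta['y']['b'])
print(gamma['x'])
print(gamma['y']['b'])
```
[8, 5, 3, 89]
[5, 5, 77]
[8, 5, 3]
[5, 5]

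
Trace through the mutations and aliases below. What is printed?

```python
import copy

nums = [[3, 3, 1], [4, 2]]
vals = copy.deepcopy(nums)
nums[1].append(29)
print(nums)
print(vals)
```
[[3, 3, 1], [4, 2, 29]]
[[3, 3, 1], [4, 2]]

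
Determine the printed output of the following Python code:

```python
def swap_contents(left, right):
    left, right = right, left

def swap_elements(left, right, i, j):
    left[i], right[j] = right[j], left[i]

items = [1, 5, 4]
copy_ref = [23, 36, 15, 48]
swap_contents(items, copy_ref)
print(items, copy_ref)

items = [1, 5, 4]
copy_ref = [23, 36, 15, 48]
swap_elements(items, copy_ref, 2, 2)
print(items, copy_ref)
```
[1, 5, 4] [23, 36, 15, 48]
[1, 5, 15] [23, 36, 4, 48]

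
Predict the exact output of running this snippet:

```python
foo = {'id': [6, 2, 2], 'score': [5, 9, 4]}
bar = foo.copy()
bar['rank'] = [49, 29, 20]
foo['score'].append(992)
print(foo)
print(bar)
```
{'id': [6, 2, 2], 'score': [5, 9, 4, 992]}
{'id': [6, 2, 2], 'score': [5, 9, 4, 992], 'rank': [49, 29, 20]}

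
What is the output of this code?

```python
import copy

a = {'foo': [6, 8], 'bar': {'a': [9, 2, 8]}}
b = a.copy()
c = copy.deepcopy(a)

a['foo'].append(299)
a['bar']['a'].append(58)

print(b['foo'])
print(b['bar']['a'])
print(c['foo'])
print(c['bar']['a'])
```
[6, 8, 299]
[9, 2, 8, 58]
[6, 8]
[9, 2, 8]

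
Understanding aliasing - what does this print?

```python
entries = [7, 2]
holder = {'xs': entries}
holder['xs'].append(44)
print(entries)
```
[7, 2, 44]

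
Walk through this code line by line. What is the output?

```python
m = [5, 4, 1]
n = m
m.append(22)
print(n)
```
[5, 4, 1, 22]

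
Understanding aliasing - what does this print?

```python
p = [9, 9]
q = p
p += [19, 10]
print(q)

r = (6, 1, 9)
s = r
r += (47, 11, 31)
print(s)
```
[9, 9, 19, 10]
(6, 1, 9)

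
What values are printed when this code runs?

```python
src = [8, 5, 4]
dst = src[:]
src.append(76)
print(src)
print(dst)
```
[8, 5, 4, 76]
[8, 5, 4]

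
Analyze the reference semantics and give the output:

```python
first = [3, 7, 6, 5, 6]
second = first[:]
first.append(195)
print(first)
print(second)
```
[3, 7, 6, 5, 6, 195]
[3, 7, 6, 5, 6]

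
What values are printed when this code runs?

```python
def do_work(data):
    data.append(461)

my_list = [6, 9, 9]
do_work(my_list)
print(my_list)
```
[6, 9, 9, 461]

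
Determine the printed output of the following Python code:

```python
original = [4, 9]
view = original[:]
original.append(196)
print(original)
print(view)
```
[4, 9, 196]
[4, 9]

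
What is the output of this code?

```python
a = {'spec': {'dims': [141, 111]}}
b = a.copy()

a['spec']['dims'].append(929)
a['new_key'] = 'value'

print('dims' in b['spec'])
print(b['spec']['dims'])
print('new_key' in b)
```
True
[141, 111, 929]
False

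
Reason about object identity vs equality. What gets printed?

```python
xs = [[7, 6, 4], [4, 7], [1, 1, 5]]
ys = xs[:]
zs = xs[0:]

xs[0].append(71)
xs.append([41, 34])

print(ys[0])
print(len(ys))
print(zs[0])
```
[7, 6, 4, 71]
3
[7, 6, 4, 71]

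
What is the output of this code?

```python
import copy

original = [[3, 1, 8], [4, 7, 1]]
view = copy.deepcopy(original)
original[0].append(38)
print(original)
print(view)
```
[[3, 1, 8, 38], [4, 7, 1]]
[[3, 1, 8], [4, 7, 1]]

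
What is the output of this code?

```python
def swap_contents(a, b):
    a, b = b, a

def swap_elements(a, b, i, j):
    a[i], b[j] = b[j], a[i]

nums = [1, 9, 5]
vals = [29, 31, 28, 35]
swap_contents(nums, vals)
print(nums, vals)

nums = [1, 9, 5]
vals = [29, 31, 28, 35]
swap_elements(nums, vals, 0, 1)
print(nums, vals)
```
[1, 9, 5] [29, 31, 28, 35]
[31, 9, 5] [29, 1, 28, 35]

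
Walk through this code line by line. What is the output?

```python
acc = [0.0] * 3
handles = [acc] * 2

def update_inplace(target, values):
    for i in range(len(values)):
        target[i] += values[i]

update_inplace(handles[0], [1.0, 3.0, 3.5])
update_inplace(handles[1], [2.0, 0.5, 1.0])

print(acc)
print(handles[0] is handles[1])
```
[3.0, 3.5, 4.5]
True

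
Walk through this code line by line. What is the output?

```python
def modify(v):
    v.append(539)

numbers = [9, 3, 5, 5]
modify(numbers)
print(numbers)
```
[9, 3, 5, 5, 539]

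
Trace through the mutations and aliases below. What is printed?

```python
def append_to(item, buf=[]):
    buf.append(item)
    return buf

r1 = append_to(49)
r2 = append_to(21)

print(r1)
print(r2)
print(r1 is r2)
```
[49, 21]
[49, 21]
True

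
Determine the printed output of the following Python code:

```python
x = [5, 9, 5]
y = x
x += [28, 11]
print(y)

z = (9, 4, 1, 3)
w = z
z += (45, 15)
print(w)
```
[5, 9, 5, 28, 11]
(9, 4, 1, 3)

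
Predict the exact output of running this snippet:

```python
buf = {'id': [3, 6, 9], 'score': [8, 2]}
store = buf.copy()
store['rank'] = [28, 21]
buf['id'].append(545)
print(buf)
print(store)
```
{'id': [3, 6, 9, 545], 'score': [8, 2]}
{'id': [3, 6, 9, 545], 'score': [8, 2], 'rank': [28, 21]}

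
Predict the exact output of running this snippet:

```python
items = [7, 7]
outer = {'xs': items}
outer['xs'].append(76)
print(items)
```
[7, 7, 76]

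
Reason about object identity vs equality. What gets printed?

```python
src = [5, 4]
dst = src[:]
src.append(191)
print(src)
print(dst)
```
[5, 4, 191]
[5, 4]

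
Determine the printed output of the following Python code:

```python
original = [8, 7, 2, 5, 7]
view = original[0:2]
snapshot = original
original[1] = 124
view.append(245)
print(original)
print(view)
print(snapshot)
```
[8, 124, 2, 5, 7]
[8, 7, 245]
[8, 124, 2, 5, 7]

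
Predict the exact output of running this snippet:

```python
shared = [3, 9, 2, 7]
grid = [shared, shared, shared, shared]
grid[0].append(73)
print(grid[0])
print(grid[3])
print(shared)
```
[3, 9, 2, 7, 73]
[3, 9, 2, 7, 73]
[3, 9, 2, 7, 73]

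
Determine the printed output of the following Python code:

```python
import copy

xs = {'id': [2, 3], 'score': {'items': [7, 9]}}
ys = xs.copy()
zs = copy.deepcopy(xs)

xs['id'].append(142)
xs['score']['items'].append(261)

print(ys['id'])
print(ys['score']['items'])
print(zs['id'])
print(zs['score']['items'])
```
[2, 3, 142]
[7, 9, 261]
[2, 3]
[7, 9]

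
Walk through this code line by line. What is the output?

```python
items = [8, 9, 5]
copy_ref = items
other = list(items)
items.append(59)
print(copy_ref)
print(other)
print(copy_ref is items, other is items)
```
[8, 9, 5, 59]
[8, 9, 5]
True False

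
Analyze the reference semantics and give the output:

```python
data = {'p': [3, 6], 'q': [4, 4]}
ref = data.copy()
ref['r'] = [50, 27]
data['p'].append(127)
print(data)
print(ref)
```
{'p': [3, 6, 127], 'q': [4, 4]}
{'p': [3, 6, 127], 'q': [4, 4], 'r': [50, 27]}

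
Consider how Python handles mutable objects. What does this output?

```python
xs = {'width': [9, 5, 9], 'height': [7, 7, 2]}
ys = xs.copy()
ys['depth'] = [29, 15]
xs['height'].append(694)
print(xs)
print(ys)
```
{'width': [9, 5, 9], 'height': [7, 7, 2, 694]}
{'width': [9, 5, 9], 'height': [7, 7, 2, 694], 'depth': [29, 15]}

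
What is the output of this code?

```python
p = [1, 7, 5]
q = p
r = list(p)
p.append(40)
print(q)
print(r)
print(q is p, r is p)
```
[1, 7, 5, 40]
[1, 7, 5]
True False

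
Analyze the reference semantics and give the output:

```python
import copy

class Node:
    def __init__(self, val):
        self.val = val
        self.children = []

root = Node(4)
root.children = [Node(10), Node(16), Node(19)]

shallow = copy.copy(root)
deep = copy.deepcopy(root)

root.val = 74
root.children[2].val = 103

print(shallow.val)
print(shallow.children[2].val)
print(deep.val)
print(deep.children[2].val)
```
4
103
4
19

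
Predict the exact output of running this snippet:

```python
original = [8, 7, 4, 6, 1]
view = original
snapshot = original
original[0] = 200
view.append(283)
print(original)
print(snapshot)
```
[200, 7, 4, 6, 1, 283]
[200, 7, 4, 6, 1, 283]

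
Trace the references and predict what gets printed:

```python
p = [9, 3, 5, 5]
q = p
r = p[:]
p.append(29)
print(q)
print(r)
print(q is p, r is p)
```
[9, 3, 5, 5, 29]
[9, 3, 5, 5]
True False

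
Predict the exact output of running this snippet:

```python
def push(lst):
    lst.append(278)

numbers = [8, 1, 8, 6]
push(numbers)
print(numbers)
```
[8, 1, 8, 6, 278]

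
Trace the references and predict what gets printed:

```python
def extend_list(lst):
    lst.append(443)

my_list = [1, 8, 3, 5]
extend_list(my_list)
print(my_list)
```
[1, 8, 3, 5, 443]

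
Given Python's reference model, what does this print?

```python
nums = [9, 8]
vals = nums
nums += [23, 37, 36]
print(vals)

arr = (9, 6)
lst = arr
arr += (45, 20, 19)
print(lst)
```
[9, 8, 23, 37, 36]
(9, 6)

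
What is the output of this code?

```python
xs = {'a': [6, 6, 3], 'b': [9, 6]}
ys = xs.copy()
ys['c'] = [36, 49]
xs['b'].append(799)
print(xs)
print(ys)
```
{'a': [6, 6, 3], 'b': [9, 6, 799]}
{'a': [6, 6, 3], 'b': [9, 6, 799], 'c': [36, 49]}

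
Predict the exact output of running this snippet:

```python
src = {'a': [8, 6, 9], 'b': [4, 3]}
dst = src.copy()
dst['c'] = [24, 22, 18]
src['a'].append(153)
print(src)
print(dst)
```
{'a': [8, 6, 9, 153], 'b': [4, 3]}
{'a': [8, 6, 9, 153], 'b': [4, 3], 'c': [24, 22, 18]}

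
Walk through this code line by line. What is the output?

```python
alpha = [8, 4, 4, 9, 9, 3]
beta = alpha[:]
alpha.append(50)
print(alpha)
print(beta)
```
[8, 4, 4, 9, 9, 3, 50]
[8, 4, 4, 9, 9, 3]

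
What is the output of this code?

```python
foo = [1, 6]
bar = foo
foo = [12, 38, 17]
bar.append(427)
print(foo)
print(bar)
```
[12, 38, 17]
[1, 6, 427]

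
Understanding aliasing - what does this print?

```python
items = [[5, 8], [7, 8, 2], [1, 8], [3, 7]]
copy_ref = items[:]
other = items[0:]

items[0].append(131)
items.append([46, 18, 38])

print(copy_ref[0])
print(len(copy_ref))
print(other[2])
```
[5, 8, 131]
4
[1, 8]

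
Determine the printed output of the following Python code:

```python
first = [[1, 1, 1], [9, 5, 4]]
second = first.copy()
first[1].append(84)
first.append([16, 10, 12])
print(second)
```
[[1, 1, 1], [9, 5, 4, 84]]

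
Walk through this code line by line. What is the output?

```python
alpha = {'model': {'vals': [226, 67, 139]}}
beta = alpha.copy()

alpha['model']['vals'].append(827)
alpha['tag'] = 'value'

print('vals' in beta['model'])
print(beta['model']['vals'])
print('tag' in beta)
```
True
[226, 67, 139, 827]
False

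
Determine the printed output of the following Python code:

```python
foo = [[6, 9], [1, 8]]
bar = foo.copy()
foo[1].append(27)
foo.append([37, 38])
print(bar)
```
[[6, 9], [1, 8, 27]]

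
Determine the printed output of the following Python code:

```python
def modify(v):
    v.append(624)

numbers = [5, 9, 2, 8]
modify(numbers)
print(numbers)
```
[5, 9, 2, 8, 624]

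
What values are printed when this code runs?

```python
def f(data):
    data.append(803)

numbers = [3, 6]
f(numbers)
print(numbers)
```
[3, 6, 803]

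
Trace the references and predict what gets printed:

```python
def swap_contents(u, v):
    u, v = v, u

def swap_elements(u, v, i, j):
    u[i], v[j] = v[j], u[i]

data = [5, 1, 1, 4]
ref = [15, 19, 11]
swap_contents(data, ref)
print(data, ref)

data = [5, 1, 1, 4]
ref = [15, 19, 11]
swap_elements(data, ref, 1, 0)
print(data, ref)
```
[5, 1, 1, 4] [15, 19, 11]
[5, 15, 1, 4] [1, 19, 11]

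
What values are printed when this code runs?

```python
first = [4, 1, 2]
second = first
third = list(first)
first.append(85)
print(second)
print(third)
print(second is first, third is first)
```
[4, 1, 2, 85]
[4, 1, 2]
True False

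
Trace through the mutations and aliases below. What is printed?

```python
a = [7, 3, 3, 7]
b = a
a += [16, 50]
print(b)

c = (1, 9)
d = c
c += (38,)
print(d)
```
[7, 3, 3, 7, 16, 50]
(1, 9)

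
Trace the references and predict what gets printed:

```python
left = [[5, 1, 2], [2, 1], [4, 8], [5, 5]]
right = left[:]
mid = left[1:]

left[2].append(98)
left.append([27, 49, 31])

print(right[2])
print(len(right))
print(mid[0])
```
[4, 8, 98]
4
[2, 1]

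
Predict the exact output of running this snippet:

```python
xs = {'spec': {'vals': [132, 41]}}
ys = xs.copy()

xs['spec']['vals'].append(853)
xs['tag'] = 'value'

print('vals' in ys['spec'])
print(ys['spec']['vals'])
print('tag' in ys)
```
True
[132, 41, 853]
False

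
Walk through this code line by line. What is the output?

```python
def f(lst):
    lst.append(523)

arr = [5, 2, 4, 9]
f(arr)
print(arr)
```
[5, 2, 4, 9, 523]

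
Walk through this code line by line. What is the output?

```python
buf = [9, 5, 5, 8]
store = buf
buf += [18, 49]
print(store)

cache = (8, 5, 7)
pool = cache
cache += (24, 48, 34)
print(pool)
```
[9, 5, 5, 8, 18, 49]
(8, 5, 7)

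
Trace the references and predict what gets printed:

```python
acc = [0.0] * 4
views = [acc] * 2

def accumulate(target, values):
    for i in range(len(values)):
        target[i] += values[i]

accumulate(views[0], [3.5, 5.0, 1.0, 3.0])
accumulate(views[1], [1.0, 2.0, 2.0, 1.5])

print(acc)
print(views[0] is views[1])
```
[4.5, 7.0, 3.0, 4.5]
True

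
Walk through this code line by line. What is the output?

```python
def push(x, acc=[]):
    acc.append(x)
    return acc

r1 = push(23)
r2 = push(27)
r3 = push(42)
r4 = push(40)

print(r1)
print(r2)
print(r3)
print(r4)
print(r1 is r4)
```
[23, 27, 42, 40]
[23, 27, 42, 40]
[23, 27, 42, 40]
[23, 27, 42, 40]
True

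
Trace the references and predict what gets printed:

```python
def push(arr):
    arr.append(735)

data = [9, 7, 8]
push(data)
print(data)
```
[9, 7, 8, 735]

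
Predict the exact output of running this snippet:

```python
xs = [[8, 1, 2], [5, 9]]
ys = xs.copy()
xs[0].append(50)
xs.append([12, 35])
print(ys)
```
[[8, 1, 2, 50], [5, 9]]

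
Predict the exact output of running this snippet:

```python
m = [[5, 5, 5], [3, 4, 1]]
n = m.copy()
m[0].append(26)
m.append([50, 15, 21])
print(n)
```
[[5, 5, 5, 26], [3, 4, 1]]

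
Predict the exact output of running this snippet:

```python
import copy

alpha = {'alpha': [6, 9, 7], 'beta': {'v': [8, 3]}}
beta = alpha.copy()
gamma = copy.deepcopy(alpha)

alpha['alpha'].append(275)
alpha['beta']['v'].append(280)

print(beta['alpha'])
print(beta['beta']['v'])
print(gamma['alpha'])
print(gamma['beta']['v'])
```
[6, 9, 7, 275]
[8, 3, 280]
[6, 9, 7]
[8, 3]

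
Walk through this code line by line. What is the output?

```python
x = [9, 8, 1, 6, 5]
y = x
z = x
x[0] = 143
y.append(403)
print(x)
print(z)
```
[143, 8, 1, 6, 5, 403]
[143, 8, 1, 6, 5, 403]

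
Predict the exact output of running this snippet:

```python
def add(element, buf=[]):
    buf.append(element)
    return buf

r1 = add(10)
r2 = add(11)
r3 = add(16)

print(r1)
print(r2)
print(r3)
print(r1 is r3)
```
[10, 11, 16]
[10, 11, 16]
[10, 11, 16]
True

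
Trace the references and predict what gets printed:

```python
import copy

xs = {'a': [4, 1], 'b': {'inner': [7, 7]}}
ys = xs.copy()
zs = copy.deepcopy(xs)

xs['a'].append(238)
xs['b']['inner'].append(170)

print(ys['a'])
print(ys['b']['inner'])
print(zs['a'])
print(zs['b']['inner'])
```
[4, 1, 238]
[7, 7, 170]
[4, 1]
[7, 7]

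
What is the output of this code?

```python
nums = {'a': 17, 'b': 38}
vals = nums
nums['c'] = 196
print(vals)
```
{'a': 17, 'b': 38, 'c': 196}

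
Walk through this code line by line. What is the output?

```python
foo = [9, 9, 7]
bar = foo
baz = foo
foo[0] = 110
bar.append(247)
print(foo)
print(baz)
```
[110, 9, 7, 247]
[110, 9, 7, 247]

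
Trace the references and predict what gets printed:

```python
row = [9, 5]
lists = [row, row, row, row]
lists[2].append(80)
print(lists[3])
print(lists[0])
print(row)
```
[9, 5, 80]
[9, 5, 80]
[9, 5, 80]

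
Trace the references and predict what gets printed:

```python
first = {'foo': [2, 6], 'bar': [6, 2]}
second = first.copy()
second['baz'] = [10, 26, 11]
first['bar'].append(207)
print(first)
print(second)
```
{'foo': [2, 6], 'bar': [6, 2, 207]}
{'foo': [2, 6], 'bar': [6, 2, 207], 'baz': [10, 26, 11]}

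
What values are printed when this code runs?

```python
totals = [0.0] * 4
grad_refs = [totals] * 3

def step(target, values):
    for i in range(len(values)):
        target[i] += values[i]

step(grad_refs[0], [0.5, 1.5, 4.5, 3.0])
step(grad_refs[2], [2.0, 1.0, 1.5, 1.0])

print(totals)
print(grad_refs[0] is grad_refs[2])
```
[2.5, 2.5, 6.0, 4.0]
True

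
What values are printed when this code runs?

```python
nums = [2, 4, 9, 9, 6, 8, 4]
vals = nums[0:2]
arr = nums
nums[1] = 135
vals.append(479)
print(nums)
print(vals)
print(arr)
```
[2, 135, 9, 9, 6, 8, 4]
[2, 4, 479]
[2, 135, 9, 9, 6, 8, 4]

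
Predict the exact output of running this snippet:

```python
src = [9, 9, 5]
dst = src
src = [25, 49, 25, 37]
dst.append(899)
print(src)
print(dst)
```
[25, 49, 25, 37]
[9, 9, 5, 899]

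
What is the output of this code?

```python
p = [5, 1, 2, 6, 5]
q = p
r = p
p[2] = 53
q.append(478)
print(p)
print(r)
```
[5, 1, 53, 6, 5, 478]
[5, 1, 53, 6, 5, 478]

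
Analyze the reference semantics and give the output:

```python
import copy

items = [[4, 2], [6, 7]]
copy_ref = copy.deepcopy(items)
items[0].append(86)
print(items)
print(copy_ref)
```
[[4, 2, 86], [6, 7]]
[[4, 2], [6, 7]]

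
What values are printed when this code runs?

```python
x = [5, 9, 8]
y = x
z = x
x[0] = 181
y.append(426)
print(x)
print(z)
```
[181, 9, 8, 426]
[181, 9, 8, 426]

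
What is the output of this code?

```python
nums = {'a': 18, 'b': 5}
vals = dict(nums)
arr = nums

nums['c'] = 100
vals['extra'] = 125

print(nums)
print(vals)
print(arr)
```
{'a': 18, 'b': 5, 'c': 100}
{'a': 18, 'b': 5, 'extra': 125}
{'a': 18, 'b': 5, 'c': 100}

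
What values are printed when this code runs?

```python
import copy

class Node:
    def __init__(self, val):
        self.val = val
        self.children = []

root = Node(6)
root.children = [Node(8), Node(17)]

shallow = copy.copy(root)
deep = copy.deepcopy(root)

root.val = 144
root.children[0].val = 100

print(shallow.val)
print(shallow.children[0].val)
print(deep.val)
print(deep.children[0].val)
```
6
100
6
8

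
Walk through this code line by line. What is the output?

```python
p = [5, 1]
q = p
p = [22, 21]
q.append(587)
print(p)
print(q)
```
[22, 21]
[5, 1, 587]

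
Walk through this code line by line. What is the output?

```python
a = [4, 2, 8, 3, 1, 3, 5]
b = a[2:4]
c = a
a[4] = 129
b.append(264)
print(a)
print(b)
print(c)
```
[4, 2, 8, 3, 129, 3, 5]
[8, 3, 264]
[4, 2, 8, 3, 129, 3, 5]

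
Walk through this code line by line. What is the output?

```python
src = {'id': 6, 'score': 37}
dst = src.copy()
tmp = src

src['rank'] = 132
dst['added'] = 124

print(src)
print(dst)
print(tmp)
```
{'id': 6, 'score': 37, 'rank': 132}
{'id': 6, 'score': 37, 'added': 124}
{'id': 6, 'score': 37, 'rank': 132}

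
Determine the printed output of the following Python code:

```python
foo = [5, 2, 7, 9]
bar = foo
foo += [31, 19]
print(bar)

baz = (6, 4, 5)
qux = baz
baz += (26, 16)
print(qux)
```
[5, 2, 7, 9, 31, 19]
(6, 4, 5)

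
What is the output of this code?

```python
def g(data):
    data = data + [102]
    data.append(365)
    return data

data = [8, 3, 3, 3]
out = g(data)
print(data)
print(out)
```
[8, 3, 3, 3]
[8, 3, 3, 3, 102, 365]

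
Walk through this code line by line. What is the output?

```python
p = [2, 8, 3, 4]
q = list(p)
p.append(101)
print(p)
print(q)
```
[2, 8, 3, 4, 101]
[2, 8, 3, 4]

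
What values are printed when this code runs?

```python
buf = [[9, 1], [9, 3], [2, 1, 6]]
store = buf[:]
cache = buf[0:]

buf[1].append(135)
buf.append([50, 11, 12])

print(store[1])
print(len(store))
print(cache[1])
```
[9, 3, 135]
3
[9, 3, 135]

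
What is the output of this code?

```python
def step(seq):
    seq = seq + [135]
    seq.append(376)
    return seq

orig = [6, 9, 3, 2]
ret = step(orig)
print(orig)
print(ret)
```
[6, 9, 3, 2]
[6, 9, 3, 2, 135, 376]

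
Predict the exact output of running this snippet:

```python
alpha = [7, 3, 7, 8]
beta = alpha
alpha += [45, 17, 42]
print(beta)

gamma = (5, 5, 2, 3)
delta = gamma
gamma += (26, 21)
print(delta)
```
[7, 3, 7, 8, 45, 17, 42]
(5, 5, 2, 3)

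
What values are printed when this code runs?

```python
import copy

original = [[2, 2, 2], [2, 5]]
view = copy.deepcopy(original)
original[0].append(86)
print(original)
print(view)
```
[[2, 2, 2, 86], [2, 5]]
[[2, 2, 2], [2, 5]]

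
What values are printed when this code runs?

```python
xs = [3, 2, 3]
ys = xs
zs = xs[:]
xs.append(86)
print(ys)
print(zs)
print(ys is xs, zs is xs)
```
[3, 2, 3, 86]
[3, 2, 3]
True False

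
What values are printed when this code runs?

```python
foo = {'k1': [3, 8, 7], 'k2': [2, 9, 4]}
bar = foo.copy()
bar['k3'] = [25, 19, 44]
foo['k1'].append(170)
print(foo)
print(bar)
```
{'k1': [3, 8, 7, 170], 'k2': [2, 9, 4]}
{'k1': [3, 8, 7, 170], 'k2': [2, 9, 4], 'k3': [25, 19, 44]}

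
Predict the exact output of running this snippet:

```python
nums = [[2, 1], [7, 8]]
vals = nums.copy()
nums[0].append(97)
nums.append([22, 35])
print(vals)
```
[[2, 1, 97], [7, 8]]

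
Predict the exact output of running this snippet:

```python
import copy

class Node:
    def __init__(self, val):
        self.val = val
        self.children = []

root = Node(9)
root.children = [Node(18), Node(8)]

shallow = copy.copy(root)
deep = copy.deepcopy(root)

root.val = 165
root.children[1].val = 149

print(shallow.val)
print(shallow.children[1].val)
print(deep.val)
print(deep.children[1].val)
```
9
149
9
8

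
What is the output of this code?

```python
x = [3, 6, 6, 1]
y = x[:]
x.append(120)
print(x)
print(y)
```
[3, 6, 6, 1, 120]
[3, 6, 6, 1]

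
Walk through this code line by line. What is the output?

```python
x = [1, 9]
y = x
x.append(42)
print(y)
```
[1, 9, 42]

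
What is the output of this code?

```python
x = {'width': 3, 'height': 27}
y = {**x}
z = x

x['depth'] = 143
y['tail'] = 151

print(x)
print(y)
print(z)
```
{'width': 3, 'height': 27, 'depth': 143}
{'width': 3, 'height': 27, 'tail': 151}
{'width': 3, 'height': 27, 'depth': 143}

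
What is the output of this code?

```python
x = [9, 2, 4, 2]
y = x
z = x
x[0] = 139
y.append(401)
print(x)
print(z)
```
[139, 2, 4, 2, 401]
[139, 2, 4, 2, 401]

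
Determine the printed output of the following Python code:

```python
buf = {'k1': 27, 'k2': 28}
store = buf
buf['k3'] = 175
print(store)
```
{'k1': 27, 'k2': 28, 'k3': 175}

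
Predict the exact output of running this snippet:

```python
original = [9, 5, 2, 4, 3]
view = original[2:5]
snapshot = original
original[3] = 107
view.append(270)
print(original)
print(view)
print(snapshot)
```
[9, 5, 2, 107, 3]
[2, 4, 3, 270]
[9, 5, 2, 107, 3]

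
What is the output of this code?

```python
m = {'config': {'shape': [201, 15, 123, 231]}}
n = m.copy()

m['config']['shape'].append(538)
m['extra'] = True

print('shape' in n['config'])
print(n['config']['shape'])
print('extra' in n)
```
True
[201, 15, 123, 231, 538]
False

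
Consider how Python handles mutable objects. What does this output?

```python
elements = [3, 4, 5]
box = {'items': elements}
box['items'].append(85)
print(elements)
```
[3, 4, 5, 85]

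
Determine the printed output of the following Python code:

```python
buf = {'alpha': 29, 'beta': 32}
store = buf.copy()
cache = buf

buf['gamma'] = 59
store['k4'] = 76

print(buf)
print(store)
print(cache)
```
{'alpha': 29, 'beta': 32, 'gamma': 59}
{'alpha': 29, 'beta': 32, 'k4': 76}
{'alpha': 29, 'beta': 32, 'gamma': 59}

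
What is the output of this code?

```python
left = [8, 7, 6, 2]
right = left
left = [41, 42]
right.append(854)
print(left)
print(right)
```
[41, 42]
[8, 7, 6, 2, 854]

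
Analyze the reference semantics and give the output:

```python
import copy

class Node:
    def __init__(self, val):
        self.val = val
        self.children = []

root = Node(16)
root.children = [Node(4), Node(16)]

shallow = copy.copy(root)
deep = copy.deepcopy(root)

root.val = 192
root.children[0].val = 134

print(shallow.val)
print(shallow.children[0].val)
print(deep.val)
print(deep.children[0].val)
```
16
134
16
4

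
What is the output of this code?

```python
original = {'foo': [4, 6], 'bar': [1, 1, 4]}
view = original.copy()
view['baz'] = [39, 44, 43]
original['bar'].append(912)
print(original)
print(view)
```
{'foo': [4, 6], 'bar': [1, 1, 4, 912]}
{'foo': [4, 6], 'bar': [1, 1, 4, 912], 'baz': [39, 44, 43]}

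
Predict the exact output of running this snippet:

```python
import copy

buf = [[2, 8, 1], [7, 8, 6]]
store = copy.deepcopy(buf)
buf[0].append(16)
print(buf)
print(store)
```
[[2, 8, 1, 16], [7, 8, 6]]
[[2, 8, 1], [7, 8, 6]]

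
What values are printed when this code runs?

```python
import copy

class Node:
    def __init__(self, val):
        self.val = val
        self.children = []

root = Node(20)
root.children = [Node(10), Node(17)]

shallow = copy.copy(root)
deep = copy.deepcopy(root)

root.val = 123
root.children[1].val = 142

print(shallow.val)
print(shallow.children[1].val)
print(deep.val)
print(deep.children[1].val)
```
20
142
20
17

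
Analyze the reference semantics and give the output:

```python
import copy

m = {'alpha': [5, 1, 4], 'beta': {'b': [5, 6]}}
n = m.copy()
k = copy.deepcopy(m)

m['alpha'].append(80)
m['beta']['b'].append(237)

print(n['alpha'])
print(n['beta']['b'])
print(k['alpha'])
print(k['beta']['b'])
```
[5, 1, 4, 80]
[5, 6, 237]
[5, 1, 4]
[5, 6]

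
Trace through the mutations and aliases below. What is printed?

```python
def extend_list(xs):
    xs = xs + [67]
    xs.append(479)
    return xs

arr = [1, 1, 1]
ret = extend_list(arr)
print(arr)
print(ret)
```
[1, 1, 1]
[1, 1, 1, 67, 479]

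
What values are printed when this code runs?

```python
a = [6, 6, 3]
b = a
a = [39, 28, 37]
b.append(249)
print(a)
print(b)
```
[39, 28, 37]
[6, 6, 3, 249]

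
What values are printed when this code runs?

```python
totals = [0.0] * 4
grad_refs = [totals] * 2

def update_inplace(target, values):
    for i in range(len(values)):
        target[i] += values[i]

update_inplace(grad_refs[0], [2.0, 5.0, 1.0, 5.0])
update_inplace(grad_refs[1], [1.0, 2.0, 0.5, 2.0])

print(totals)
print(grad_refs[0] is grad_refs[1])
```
[3.0, 7.0, 1.5, 7.0]
True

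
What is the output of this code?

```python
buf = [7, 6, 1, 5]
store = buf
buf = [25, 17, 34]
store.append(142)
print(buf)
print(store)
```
[25, 17, 34]
[7, 6, 1, 5, 142]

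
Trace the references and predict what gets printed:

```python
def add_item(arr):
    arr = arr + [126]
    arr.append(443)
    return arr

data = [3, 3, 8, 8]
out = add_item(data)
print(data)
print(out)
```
[3, 3, 8, 8]
[3, 3, 8, 8, 126, 443]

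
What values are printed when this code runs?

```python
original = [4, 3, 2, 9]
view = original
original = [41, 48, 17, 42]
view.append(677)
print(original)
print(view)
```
[41, 48, 17, 42]
[4, 3, 2, 9, 677]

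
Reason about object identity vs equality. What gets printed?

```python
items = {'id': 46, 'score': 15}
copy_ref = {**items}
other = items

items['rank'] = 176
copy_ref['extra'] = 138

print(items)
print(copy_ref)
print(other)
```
{'id': 46, 'score': 15, 'rank': 176}
{'id': 46, 'score': 15, 'extra': 138}
{'id': 46, 'score': 15, 'rank': 176}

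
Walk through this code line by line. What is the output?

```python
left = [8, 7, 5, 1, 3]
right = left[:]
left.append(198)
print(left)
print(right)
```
[8, 7, 5, 1, 3, 198]
[8, 7, 5, 1, 3]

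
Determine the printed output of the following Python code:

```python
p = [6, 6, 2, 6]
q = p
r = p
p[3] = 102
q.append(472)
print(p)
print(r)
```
[6, 6, 2, 102, 472]
[6, 6, 2, 102, 472]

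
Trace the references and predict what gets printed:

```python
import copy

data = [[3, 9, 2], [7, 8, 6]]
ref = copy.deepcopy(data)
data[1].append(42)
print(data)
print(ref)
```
[[3, 9, 2], [7, 8, 6, 42]]
[[3, 9, 2], [7, 8, 6]]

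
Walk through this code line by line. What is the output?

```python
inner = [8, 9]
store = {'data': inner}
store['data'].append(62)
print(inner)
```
[8, 9, 62]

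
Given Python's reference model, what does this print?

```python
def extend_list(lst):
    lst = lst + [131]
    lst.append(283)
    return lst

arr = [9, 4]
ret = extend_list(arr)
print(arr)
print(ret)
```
[9, 4]
[9, 4, 131, 283]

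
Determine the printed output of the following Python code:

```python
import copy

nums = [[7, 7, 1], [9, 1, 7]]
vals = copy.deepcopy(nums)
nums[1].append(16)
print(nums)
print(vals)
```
[[7, 7, 1], [9, 1, 7, 16]]
[[7, 7, 1], [9, 1, 7]]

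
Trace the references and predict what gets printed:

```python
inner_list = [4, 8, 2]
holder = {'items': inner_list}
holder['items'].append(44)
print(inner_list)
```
[4, 8, 2, 44]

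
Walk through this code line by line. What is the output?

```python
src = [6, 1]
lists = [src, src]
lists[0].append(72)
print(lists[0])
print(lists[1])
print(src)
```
[6, 1, 72]
[6, 1, 72]
[6, 1, 72]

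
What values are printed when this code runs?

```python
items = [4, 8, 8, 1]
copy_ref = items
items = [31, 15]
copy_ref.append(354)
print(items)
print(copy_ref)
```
[31, 15]
[4, 8, 8, 1, 354]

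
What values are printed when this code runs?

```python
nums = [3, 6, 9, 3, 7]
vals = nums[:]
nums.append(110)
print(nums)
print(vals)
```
[3, 6, 9, 3, 7, 110]
[3, 6, 9, 3, 7]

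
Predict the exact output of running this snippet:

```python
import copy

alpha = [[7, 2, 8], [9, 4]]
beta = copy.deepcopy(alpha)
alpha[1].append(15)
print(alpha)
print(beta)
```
[[7, 2, 8], [9, 4, 15]]
[[7, 2, 8], [9, 4]]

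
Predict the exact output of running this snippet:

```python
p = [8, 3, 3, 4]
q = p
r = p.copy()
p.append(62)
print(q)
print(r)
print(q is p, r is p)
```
[8, 3, 3, 4, 62]
[8, 3, 3, 4]
True False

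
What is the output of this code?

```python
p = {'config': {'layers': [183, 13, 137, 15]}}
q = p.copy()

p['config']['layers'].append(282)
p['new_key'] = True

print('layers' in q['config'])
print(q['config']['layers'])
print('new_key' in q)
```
True
[183, 13, 137, 15, 282]
False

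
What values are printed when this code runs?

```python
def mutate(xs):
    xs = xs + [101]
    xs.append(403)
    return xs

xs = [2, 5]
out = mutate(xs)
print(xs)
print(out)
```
[2, 5]
[2, 5, 101, 403]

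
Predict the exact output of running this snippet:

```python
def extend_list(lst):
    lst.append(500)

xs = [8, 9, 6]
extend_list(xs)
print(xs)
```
[8, 9, 6, 500]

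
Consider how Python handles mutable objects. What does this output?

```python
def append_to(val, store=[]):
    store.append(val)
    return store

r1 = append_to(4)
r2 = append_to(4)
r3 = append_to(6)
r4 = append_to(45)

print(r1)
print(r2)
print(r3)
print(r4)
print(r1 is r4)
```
[4, 4, 6, 45]
[4, 4, 6, 45]
[4, 4, 6, 45]
[4, 4, 6, 45]
True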